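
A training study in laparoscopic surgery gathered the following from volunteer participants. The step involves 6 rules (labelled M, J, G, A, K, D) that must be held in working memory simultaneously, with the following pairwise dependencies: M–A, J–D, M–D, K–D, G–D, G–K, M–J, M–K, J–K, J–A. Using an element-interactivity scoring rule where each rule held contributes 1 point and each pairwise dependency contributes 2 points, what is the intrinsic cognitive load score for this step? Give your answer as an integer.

Count of rules held simultaneously: 6.
Count of pairwise dependencies listed: 10.
Element contribution: 6 × 1 = 6.
Interaction contribution: 10 × 2 = 20.
Intrinsic load = 6 + 20 = 26.

26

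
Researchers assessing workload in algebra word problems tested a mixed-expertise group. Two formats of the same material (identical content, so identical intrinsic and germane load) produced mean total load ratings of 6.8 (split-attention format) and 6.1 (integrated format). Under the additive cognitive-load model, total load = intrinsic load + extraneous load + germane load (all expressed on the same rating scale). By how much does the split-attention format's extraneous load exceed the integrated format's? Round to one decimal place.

Intrinsic and germane load are equal across formats, so the difference in total load equals the difference in extraneous load.
Extraneous-load difference = 6.8 − 6.1 = 0.7.

0.7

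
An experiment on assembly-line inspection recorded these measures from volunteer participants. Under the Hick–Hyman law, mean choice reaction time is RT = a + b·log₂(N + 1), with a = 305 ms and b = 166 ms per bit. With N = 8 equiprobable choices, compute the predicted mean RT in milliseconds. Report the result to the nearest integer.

log₂(8 + 1) = log₂(9) = 3.1699.
RT = 305 + 166 × 3.1699 = 305 + 526.2034 = 831.2034 ms.
≈ 831 ms.

831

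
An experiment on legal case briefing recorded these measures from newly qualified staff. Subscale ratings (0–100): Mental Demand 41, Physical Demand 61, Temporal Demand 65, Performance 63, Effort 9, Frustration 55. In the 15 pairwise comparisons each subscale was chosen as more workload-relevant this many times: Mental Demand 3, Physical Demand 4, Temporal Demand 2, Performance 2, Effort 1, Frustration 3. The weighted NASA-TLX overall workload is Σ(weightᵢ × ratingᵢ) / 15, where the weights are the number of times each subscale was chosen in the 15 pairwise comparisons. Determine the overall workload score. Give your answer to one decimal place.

The tallies are the weights (they sum to 15).
Weighted sum = 3·41 + 4·61 + 2·65 + 2·63 + 1·9 + 3·55
            = 123 + 244 + 130 + 126 + 9 + 165 = 797.
Overall workload = 797 / 15 = 53.1333 ≈ 53.1.

53.1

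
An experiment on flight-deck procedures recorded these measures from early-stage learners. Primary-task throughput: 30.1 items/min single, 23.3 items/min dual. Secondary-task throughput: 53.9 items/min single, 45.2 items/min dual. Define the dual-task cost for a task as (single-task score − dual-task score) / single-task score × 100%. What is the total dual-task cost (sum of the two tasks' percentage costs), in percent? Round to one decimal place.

38.7

Primary cost = (30.1 − 23.3) / 30.1 × 100% = 22.5914%.
Secondary cost = (53.9 − 45.2) / 53.9 × 100% = 16.1410%.
Total = 22.5914% + 16.1410% = 38.7324% ≈ 38.7%.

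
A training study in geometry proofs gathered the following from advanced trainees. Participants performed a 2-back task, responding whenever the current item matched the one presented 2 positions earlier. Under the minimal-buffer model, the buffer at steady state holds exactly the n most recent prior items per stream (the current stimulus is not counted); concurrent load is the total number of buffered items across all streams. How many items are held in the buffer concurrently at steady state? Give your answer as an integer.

The buffer holds the 2 most recent prior items.
Steady-state concurrent load = 2 items.

2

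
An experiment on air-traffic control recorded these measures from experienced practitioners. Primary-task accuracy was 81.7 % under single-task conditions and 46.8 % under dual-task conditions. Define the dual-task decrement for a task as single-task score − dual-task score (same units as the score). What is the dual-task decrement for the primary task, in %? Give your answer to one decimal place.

34.9

Decrement = 81.7 − 46.8 = 34.9000 % ≈ 34.9 %.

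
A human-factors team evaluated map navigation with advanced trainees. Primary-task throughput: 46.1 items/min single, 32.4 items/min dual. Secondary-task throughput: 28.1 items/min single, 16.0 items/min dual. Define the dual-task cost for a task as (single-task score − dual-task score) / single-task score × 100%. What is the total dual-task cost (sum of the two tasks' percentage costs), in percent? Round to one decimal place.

Primary cost = (46.1 − 32.4) / 46.1 × 100% = 29.7180%.
Secondary cost = (28.1 − 16.0) / 28.1 × 100% = 43.0605%.
Total = 29.7180% + 43.0605% = 72.7785% ≈ 72.8%.

72.8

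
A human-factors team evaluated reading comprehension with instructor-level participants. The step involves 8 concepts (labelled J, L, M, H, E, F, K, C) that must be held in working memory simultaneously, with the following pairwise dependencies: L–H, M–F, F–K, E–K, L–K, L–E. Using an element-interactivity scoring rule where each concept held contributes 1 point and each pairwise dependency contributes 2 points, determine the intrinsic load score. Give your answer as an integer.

Count of concepts held simultaneously: 8.
Count of pairwise dependencies listed: 6.
Element contribution: 8 × 1 = 8.
Interaction contribution: 6 × 2 = 12.
Intrinsic load = 8 + 12 = 20.

20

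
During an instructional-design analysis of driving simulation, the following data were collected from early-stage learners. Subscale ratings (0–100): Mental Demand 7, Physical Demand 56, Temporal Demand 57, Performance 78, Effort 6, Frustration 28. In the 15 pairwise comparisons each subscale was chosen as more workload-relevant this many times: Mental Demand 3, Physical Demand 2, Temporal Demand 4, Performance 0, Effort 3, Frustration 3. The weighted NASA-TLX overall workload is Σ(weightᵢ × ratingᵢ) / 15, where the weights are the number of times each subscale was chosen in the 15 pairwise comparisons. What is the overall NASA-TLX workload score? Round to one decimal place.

30.9

The tallies are the weights (they sum to 15).
Weighted sum = 3·7 + 2·56 + 4·57 + 0·78 + 3·6 + 3·28
            = 21 + 112 + 228 + 0 + 18 + 84 = 463.
Overall workload = 463 / 15 = 30.8667 ≈ 30.9.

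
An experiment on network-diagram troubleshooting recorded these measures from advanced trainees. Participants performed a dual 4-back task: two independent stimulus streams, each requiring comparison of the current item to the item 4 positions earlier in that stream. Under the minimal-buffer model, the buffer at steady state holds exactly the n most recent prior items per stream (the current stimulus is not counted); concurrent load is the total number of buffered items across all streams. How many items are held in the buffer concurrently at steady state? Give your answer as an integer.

8

Each stream's buffer holds its 4 most recent prior items.
Two independent streams: 2 × 4 = 8 buffered items at steady state.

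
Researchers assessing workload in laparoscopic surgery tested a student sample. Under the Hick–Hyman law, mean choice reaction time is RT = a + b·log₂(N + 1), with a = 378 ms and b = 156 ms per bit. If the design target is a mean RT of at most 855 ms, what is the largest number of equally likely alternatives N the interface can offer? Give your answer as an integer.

7

Set 378 + 156·log₂(N + 1) ≤ 855.
log₂(N + 1) ≤ (855 − 378) / 156 = 3.0577.
N + 1 ≤ 2^3.0577 = 8.3264.
N ≤ 7.3264, so the largest integer N is 7.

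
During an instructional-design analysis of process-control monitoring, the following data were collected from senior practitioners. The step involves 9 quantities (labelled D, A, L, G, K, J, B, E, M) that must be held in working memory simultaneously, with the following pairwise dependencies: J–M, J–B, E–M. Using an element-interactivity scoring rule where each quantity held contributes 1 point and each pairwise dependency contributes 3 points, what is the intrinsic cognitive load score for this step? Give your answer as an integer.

18

Count of quantities held simultaneously: 9.
Count of pairwise dependencies listed: 3.
Element contribution: 9 × 1 = 9.
Interaction contribution: 3 × 3 = 9.
Intrinsic load = 9 + 9 = 18.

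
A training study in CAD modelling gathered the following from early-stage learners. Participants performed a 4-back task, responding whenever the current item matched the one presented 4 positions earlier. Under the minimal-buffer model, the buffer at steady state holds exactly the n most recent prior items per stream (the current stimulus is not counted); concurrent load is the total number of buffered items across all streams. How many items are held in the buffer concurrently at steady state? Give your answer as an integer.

4

The buffer holds the 4 most recent prior items.
Steady-state concurrent load = 4 items.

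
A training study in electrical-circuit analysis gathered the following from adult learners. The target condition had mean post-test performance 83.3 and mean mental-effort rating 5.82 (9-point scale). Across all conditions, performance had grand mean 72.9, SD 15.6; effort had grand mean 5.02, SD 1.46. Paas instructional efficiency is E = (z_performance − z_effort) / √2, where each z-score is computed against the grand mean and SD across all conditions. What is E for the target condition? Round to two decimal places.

0.08

z_performance = (83.3 − 72.9) / 15.6 = 10.4000 / 15.6 = 0.6667.
z_effort = (5.82 − 5.02) / 1.46 = 0.8000 / 1.46 = 0.5479.
z_P − z_E = 0.6667 − 0.5479 = 0.1188.
E = 0.1188 / √2 = 0.1188 / 1.41421 = 0.0840 ≈ 0.08.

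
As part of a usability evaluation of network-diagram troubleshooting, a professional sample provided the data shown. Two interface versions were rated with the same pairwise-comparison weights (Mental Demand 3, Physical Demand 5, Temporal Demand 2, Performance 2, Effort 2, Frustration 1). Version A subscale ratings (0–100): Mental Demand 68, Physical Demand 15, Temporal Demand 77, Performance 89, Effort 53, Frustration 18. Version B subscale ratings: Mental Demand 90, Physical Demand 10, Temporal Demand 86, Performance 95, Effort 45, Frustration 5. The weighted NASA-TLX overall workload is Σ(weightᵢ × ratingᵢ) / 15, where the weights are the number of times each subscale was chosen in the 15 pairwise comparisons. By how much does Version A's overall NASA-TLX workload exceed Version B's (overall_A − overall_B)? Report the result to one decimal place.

Version A weighted sum = 3·68 + 5·15 + 2·77 + 2·89 + 2·53 + 1·18 = 204 + 75 + 154 + 178 + 106 + 18 = 735; overall_A = 735/15 = 49.0000.
Version B weighted sum = 3·90 + 5·10 + 2·86 + 2·95 + 2·45 + 1·5 = 270 + 50 + 172 + 190 + 90 + 5 = 777; overall_B = 777/15 = 51.8000.
Difference = 49.0000 − 51.8000 = -2.8000 ≈ -2.8.

-2.8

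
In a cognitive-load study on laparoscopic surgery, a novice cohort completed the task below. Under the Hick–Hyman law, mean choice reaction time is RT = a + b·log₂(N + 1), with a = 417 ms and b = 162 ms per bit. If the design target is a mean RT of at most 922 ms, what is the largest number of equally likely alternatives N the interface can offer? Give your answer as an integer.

Set 417 + 162·log₂(N + 1) ≤ 922.
log₂(N + 1) ≤ (922 − 417) / 162 = 3.1173.
N + 1 ≤ 2^3.1173 = 8.6776.
N ≤ 7.6776, so the largest integer N is 7.

7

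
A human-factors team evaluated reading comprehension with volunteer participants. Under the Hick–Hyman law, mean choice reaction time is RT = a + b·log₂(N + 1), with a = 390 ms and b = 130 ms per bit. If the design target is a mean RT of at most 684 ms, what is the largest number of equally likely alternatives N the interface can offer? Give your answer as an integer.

Set 390 + 130·log₂(N + 1) ≤ 684.
log₂(N + 1) ≤ (684 − 390) / 130 = 2.2615.
N + 1 ≤ 2^2.2615 = 4.7949.
N ≤ 3.7949, so the largest integer N is 3.

3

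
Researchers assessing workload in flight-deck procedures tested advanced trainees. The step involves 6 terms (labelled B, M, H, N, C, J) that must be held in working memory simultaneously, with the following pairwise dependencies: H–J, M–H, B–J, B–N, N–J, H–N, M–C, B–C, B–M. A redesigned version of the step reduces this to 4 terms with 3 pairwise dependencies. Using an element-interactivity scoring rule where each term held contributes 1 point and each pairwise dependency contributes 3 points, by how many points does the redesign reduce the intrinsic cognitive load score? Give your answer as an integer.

Original: 6 × 1 + 9 × 3 = 6 + 27 = 33.
Redesigned: 4 × 1 + 3 × 3 = 4 + 9 = 13.
Reduction = 33 − 13 = 20.

20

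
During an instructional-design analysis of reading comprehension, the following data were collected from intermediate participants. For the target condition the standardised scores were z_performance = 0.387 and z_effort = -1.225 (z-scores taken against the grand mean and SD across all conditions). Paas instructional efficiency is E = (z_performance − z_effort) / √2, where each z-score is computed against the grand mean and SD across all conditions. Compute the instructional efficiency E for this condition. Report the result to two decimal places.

z_P − z_E = 0.387 − (-1.225) = 1.6120.
E = 1.6120 / √2 = 1.6120 / 1.41421 = 1.1399 ≈ 1.14.

1.14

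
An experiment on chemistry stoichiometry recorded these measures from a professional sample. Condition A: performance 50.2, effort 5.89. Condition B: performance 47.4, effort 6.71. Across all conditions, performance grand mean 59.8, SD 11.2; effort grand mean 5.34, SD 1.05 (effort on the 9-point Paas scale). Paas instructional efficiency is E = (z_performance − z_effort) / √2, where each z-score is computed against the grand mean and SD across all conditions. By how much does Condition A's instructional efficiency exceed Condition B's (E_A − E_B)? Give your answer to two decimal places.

0.73

Condition A: z_P = (50.2 − 59.8)/11.2 = -0.8571; z_E = (5.89 − 5.34)/1.05 = 0.5238; E_A = (-0.8571 − 0.5238)/√2 = -0.9764.
Condition B: z_P = (47.4 − 59.8)/11.2 = -1.1071; z_E = (6.71 − 5.34)/1.05 = 1.3048; E_B = (-1.1071 − 1.3048)/√2 = -1.7055.
E_A − E_B = -0.9764 − (-1.7055) = 0.7291 ≈ 0.73.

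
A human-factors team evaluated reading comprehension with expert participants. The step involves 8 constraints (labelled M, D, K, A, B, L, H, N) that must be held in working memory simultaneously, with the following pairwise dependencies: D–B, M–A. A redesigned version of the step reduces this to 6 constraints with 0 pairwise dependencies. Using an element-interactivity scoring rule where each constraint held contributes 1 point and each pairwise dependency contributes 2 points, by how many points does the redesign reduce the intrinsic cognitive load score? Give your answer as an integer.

6

Original: 8 × 1 + 2 × 2 = 8 + 4 = 12.
Redesigned: 6 × 1 + 0 × 2 = 6 + 0 = 6.
Reduction = 12 − 6 = 6.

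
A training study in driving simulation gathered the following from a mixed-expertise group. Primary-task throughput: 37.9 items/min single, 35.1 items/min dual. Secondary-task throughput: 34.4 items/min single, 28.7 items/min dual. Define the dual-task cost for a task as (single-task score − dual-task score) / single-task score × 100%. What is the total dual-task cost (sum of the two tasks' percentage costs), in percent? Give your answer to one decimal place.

24.0

Primary cost = (37.9 − 35.1) / 37.9 × 100% = 7.3879%.
Secondary cost = (34.4 − 28.7) / 34.4 × 100% = 16.5698%.
Total = 7.3879% + 16.5698% = 23.9577% ≈ 24.0%.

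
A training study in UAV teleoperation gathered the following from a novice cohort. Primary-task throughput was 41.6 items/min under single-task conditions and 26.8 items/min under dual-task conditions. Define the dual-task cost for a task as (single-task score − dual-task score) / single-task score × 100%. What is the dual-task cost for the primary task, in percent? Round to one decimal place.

35.6

Cost = (41.6 − 26.8) / 41.6 × 100%
     = 14.8000 / 41.6 × 100% = 35.5769%.
≈ 35.6%.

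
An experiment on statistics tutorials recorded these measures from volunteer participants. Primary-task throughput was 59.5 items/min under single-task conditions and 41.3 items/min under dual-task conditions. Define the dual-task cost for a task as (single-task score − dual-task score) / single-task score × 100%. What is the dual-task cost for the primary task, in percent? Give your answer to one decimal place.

Cost = (59.5 − 41.3) / 59.5 × 100%
     = 18.2000 / 59.5 × 100% = 30.5882%.
≈ 30.6%.

30.6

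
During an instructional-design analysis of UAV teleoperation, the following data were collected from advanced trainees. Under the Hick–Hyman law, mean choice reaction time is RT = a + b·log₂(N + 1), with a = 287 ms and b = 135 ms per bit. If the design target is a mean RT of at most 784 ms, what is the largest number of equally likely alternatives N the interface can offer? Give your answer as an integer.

11

Set 287 + 135·log₂(N + 1) ≤ 784.
log₂(N + 1) ≤ (784 − 287) / 135 = 3.6815.
N + 1 ≤ 2^3.6815 = 12.8305.
N ≤ 11.8305, so the largest integer N is 11.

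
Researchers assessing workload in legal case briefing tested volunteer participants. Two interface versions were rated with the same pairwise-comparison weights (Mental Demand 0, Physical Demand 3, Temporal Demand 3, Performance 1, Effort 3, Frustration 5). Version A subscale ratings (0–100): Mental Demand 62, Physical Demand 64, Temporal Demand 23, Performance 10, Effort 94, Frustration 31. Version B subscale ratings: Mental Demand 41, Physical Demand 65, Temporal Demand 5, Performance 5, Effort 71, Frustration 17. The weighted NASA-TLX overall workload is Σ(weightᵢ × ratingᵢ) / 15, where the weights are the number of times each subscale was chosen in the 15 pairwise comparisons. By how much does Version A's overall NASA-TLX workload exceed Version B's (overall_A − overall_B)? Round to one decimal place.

13.0

Version A weighted sum = 0·62 + 3·64 + 3·23 + 1·10 + 3·94 + 5·31 = 0 + 192 + 69 + 10 + 282 + 155 = 708; overall_A = 708/15 = 47.2000.
Version B weighted sum = 0·41 + 3·65 + 3·5 + 1·5 + 3·71 + 5·17 = 0 + 195 + 15 + 5 + 213 + 85 = 513; overall_B = 513/15 = 34.2000.
Difference = 47.2000 − 34.2000 = 13.0000 ≈ 13.0.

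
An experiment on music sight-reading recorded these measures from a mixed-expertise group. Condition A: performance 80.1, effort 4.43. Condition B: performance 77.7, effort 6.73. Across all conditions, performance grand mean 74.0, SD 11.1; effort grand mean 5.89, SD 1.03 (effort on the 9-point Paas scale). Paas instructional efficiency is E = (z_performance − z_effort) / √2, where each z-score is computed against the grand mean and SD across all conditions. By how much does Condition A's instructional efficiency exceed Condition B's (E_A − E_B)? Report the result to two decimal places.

Condition A: z_P = (80.1 − 74.0)/11.1 = 0.5495; z_E = (4.43 − 5.89)/1.03 = -1.4175; E_A = (0.5495 − (-1.4175))/√2 = 1.3909.
Condition B: z_P = (77.7 − 74.0)/11.1 = 0.3333; z_E = (6.73 − 5.89)/1.03 = 0.8155; E_B = (0.3333 − 0.8155)/√2 = -0.3410.
E_A − E_B = 1.3909 − (-0.3410) = 1.7319 ≈ 1.73.

1.73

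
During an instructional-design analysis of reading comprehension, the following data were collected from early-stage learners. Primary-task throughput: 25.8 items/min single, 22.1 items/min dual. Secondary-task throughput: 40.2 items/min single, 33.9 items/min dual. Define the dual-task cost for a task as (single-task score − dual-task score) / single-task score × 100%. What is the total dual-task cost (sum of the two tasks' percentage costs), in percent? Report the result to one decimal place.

Primary cost = (25.8 − 22.1) / 25.8 × 100% = 14.3411%.
Secondary cost = (40.2 − 33.9) / 40.2 × 100% = 15.6716%.
Total = 14.3411% + 15.6716% = 30.0127% ≈ 30.0%.

30.0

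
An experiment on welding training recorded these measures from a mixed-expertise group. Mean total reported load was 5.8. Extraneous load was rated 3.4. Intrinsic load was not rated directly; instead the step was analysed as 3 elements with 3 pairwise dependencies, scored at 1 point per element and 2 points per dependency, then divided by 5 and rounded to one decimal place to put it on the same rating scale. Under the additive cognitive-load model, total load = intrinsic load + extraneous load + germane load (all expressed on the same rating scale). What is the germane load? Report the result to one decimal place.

Intrinsic (element-interactivity): (3 × 1 + 3 × 2) / 5 = 9 / 5 = 1.8000 → 1.8.
germane load = total − intrinsic − extraneous
             = 5.8 − 1.8 − 3.4 = 0.6.

0.6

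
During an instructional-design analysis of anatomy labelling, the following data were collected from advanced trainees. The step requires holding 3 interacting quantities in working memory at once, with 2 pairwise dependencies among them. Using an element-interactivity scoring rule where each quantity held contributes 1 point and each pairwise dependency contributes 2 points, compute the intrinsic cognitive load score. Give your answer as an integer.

Element contribution: 3 × 1 = 3.
Interaction contribution: 2 × 2 = 4.
Intrinsic load = 3 + 4 = 7.

7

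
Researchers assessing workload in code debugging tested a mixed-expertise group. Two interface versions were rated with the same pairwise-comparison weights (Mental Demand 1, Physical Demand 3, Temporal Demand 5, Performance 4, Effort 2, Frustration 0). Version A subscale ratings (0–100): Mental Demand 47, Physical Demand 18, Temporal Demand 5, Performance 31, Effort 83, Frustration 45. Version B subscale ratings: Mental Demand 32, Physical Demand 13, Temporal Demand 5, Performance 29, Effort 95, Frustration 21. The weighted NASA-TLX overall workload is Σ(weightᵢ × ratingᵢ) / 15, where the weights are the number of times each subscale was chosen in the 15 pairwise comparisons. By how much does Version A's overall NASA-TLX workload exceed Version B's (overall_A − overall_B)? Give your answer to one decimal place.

Version A weighted sum = 1·47 + 3·18 + 5·5 + 4·31 + 2·83 + 0·45 = 47 + 54 + 25 + 124 + 166 + 0 = 416; overall_A = 416/15 = 27.7333.
Version B weighted sum = 1·32 + 3·13 + 5·5 + 4·29 + 2·95 + 0·21 = 32 + 39 + 25 + 116 + 190 + 0 = 402; overall_B = 402/15 = 26.8000.
Difference = 27.7333 − 26.8000 = 0.9333 ≈ 0.9.

0.9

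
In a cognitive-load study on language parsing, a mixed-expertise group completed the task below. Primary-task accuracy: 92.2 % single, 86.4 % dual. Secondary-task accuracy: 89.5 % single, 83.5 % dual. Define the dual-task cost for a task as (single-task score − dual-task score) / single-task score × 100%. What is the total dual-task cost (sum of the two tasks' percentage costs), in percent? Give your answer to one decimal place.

Primary cost = (92.2 − 86.4) / 92.2 × 100% = 6.2907%.
Secondary cost = (89.5 − 83.5) / 89.5 × 100% = 6.7039%.
Total = 6.2907% + 6.7039% = 12.9946% ≈ 13.0%.

13.0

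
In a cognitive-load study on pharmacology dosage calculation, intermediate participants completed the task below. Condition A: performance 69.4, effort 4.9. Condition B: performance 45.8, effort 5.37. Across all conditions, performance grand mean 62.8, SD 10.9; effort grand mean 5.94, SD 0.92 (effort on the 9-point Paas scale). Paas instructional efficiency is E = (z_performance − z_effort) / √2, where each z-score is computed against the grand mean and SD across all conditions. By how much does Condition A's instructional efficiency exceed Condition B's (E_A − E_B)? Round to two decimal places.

Condition A: z_P = (69.4 − 62.8)/10.9 = 0.6055; z_E = (4.9 − 5.94)/0.92 = -1.1304; E_A = (0.6055 − (-1.1304))/√2 = 1.2275.
Condition B: z_P = (45.8 − 62.8)/10.9 = -1.5596; z_E = (5.37 − 5.94)/0.92 = -0.6196; E_B = (-1.5596 − (-0.6196))/√2 = -0.6647.
E_A − E_B = 1.2275 − (-0.6647) = 1.8922 ≈ 1.89.

1.89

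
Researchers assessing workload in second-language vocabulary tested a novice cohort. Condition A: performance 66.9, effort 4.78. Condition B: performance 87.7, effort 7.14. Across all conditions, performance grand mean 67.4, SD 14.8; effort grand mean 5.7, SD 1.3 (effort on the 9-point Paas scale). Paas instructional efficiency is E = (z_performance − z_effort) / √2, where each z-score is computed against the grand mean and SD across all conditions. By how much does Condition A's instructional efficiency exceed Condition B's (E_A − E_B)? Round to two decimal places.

Condition A: z_P = (66.9 − 67.4)/14.8 = -0.0338; z_E = (4.78 − 5.7)/1.3 = -0.7077; E_A = (-0.0338 − (-0.7077))/√2 = 0.4765.
Condition B: z_P = (87.7 − 67.4)/14.8 = 1.3716; z_E = (7.14 − 5.7)/1.3 = 1.1077; E_B = (1.3716 − 1.1077)/√2 = 0.1866.
E_A − E_B = 0.4765 − 0.1866 = 0.2899 ≈ 0.29.

0.29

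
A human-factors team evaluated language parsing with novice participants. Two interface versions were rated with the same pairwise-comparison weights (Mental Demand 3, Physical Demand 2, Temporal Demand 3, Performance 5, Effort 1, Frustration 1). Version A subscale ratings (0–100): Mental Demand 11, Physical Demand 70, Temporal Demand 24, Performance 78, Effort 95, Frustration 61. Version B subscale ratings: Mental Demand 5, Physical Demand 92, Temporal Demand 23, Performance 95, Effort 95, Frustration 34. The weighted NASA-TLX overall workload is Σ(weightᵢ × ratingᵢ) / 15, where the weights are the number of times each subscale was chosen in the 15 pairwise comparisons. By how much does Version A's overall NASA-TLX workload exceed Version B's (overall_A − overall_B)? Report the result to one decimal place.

Version A weighted sum = 3·11 + 2·70 + 3·24 + 5·78 + 1·95 + 1·61 = 33 + 140 + 72 + 390 + 95 + 61 = 791; overall_A = 791/15 = 52.7333.
Version B weighted sum = 3·5 + 2·92 + 3·23 + 5·95 + 1·95 + 1·34 = 15 + 184 + 69 + 475 + 95 + 34 = 872; overall_B = 872/15 = 58.1333.
Difference = 52.7333 − 58.1333 = -5.4000 ≈ -5.4.

-5.4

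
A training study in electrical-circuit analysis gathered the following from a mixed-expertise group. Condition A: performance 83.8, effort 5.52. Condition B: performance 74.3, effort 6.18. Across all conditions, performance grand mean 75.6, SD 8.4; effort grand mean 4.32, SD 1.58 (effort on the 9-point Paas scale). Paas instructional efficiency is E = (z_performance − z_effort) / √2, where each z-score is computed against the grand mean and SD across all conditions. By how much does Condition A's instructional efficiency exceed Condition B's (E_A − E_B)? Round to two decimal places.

Condition A: z_P = (83.8 − 75.6)/8.4 = 0.9762; z_E = (5.52 − 4.32)/1.58 = 0.7595; E_A = (0.9762 − 0.7595)/√2 = 0.1532.
Condition B: z_P = (74.3 − 75.6)/8.4 = -0.1548; z_E = (6.18 − 4.32)/1.58 = 1.1772; E_B = (-0.1548 − 1.1772)/√2 = -0.9419.
E_A − E_B = 0.1532 − (-0.9419) = 1.0951 ≈ 1.10.

1.10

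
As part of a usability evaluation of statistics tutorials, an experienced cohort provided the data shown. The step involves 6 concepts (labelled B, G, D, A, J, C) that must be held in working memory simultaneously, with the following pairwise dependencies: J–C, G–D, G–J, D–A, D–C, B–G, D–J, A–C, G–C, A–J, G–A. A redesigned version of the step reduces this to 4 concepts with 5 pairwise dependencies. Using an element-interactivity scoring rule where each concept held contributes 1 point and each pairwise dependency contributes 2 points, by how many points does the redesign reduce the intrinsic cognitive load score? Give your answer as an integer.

14

Original: 6 × 1 + 11 × 2 = 6 + 22 = 28.
Redesigned: 4 × 1 + 5 × 2 = 4 + 10 = 14.
Reduction = 28 − 14 = 14.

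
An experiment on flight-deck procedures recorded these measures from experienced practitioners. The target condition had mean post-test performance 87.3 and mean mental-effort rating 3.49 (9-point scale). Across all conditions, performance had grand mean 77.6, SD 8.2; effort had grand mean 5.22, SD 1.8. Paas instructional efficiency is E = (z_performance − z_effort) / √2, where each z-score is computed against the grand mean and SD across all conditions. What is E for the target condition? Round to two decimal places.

z_performance = (87.3 − 77.6) / 8.2 = 9.7000 / 8.2 = 1.1829.
z_effort = (3.49 − 5.22) / 1.8 = -1.7300 / 1.8 = -0.9611.
z_P − z_E = 1.1829 − (-0.9611) = 2.1440.
E = 2.1440 / √2 = 2.1440 / 1.41421 = 1.5160 ≈ 1.52.

1.52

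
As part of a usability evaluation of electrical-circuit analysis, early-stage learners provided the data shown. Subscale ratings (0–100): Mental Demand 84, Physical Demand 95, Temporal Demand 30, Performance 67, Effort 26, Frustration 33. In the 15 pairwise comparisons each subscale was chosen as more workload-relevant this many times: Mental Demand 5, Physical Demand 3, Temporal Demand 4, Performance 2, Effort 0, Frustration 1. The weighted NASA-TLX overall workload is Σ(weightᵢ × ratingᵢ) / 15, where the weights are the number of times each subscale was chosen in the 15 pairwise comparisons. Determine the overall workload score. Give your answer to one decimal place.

66.1

The tallies are the weights (they sum to 15).
Weighted sum = 5·84 + 3·95 + 4·30 + 2·67 + 0·26 + 1·33
            = 420 + 285 + 120 + 134 + 0 + 33 = 992.
Overall workload = 992 / 15 = 66.1333 ≈ 66.1.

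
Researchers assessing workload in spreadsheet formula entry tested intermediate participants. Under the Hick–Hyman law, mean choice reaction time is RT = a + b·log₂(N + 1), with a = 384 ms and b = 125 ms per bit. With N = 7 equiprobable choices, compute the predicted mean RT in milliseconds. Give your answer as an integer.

log₂(7 + 1) = log₂(8) = 3.0000.
RT = 384 + 125 × 3.0000 = 384 + 375.0000 = 759.0000 ms.
≈ 759 ms.

759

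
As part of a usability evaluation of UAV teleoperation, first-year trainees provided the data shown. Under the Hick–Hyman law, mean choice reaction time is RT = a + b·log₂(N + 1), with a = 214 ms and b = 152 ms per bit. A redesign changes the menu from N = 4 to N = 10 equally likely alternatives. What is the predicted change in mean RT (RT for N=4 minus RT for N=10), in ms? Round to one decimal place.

-172.9

RT(4) = 214 + 152·log₂(5) = 214 + 152·2.3219 = 566.9288 ms.
RT(10) = 214 + 152·log₂(11) = 214 + 152·3.4594 = 739.8288 ms.
Difference = 566.9288 − 739.8288 = -172.9000 ≈ -172.9 ms.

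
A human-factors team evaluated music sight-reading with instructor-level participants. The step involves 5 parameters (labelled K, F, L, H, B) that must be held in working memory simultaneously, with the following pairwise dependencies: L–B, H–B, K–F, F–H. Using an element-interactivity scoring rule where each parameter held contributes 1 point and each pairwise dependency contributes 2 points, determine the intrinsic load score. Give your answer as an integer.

13

Count of parameters held simultaneously: 5.
Count of pairwise dependencies listed: 4.
Element contribution: 5 × 1 = 5.
Interaction contribution: 4 × 2 = 8.
Intrinsic load = 5 + 8 = 13.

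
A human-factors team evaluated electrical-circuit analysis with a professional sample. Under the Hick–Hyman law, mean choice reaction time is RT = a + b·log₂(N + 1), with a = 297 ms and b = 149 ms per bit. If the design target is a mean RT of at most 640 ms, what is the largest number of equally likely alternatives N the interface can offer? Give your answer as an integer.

3

Set 297 + 149·log₂(N + 1) ≤ 640.
log₂(N + 1) ≤ (640 − 297) / 149 = 2.3020.
N + 1 ≤ 2^2.3020 = 4.9314.
N ≤ 3.9314, so the largest integer N is 3.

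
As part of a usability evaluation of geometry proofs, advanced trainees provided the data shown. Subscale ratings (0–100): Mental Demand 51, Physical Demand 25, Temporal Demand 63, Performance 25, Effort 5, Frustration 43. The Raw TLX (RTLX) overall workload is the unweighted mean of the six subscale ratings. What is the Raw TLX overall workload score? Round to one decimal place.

Sum of ratings = 51 + 25 + 63 + 25 + 5 + 43 = 212.
RTLX = 212 / 6 = 35.3333 ≈ 35.3.

35.3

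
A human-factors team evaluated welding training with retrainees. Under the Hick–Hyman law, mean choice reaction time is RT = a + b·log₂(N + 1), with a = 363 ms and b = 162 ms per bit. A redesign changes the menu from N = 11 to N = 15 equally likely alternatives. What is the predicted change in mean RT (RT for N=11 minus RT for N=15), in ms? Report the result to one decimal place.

RT(11) = 363 + 162·log₂(12) = 363 + 162·3.5850 = 943.7700 ms.
RT(15) = 363 + 162·log₂(16) = 363 + 162·4.0000 = 1011.0000 ms.
Difference = 943.7700 − 1011.0000 = -67.2300 ≈ -67.2 ms.

-67.2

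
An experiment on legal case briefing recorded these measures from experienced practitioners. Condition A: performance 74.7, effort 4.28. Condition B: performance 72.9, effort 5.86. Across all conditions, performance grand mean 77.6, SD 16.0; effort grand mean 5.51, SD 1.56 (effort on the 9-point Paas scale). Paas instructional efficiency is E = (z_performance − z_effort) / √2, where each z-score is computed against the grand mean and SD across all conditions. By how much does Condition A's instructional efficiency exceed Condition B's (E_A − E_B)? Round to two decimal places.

Condition A: z_P = (74.7 − 77.6)/16.0 = -0.1812; z_E = (4.28 − 5.51)/1.56 = -0.7885; E_A = (-0.1812 − (-0.7885))/√2 = 0.4294.
Condition B: z_P = (72.9 − 77.6)/16.0 = -0.2937; z_E = (5.86 − 5.51)/1.56 = 0.2244; E_B = (-0.2937 − 0.2244)/√2 = -0.3664.
E_A − E_B = 0.4294 − (-0.3664) = 0.7958 ≈ 0.80.

0.80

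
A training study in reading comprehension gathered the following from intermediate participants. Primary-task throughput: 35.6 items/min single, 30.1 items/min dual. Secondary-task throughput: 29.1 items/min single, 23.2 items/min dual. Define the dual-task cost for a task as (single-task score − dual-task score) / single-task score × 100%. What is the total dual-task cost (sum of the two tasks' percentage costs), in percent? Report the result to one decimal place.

35.7

Primary cost = (35.6 − 30.1) / 35.6 × 100% = 15.4494%.
Secondary cost = (29.1 − 23.2) / 29.1 × 100% = 20.2749%.
Total = 15.4494% + 20.2749% = 35.7243% ≈ 35.7%.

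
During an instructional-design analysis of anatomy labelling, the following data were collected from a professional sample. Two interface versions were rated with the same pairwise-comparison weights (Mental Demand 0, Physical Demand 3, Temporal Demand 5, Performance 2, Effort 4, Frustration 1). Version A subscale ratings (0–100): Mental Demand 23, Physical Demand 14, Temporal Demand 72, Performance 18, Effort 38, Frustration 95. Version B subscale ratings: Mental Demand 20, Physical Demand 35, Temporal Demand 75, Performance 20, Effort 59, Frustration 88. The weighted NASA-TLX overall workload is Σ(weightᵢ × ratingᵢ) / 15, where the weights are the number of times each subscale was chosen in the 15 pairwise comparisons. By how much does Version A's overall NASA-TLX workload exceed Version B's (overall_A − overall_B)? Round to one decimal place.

-10.6

Version A weighted sum = 0·23 + 3·14 + 5·72 + 2·18 + 4·38 + 1·95 = 0 + 42 + 360 + 36 + 152 + 95 = 685; overall_A = 685/15 = 45.6667.
Version B weighted sum = 0·20 + 3·35 + 5·75 + 2·20 + 4·59 + 1·88 = 0 + 105 + 375 + 40 + 236 + 88 = 844; overall_B = 844/15 = 56.2667.
Difference = 45.6667 − 56.2667 = -10.6000 ≈ -10.6.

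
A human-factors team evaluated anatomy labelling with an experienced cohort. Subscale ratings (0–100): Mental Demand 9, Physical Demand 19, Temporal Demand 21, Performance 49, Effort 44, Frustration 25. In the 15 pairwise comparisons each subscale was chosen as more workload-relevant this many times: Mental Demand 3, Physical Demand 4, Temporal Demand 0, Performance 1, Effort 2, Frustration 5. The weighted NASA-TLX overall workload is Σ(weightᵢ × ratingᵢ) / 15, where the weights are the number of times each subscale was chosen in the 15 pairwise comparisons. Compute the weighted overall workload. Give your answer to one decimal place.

24.3

The tallies are the weights (they sum to 15).
Weighted sum = 3·9 + 4·19 + 0·21 + 1·49 + 2·44 + 5·25
            = 27 + 76 + 0 + 49 + 88 + 125 = 365.
Overall workload = 365 / 15 = 24.3333 ≈ 24.3.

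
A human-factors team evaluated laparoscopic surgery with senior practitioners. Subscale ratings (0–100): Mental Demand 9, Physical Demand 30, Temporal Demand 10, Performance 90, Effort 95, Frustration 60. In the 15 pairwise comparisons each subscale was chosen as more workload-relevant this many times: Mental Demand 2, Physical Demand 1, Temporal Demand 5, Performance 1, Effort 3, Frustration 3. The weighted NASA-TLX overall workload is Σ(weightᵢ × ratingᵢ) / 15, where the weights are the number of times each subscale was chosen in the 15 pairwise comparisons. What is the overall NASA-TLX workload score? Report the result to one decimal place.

The tallies are the weights (they sum to 15).
Weighted sum = 2·9 + 1·30 + 5·10 + 1·90 + 3·95 + 3·60
            = 18 + 30 + 50 + 90 + 285 + 180 = 653.
Overall workload = 653 / 15 = 43.5333 ≈ 43.5.

43.5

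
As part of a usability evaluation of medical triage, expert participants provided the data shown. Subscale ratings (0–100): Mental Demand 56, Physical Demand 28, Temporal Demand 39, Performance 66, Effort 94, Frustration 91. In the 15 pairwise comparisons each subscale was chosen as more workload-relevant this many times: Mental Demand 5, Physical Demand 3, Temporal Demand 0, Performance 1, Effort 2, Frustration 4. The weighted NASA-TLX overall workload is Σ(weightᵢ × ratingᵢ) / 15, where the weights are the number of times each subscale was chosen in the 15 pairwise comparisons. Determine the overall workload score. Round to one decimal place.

65.5

The tallies are the weights (they sum to 15).
Weighted sum = 5·56 + 3·28 + 0·39 + 1·66 + 2·94 + 4·91
            = 280 + 84 + 0 + 66 + 188 + 364 = 982.
Overall workload = 982 / 15 = 65.4667 ≈ 65.5.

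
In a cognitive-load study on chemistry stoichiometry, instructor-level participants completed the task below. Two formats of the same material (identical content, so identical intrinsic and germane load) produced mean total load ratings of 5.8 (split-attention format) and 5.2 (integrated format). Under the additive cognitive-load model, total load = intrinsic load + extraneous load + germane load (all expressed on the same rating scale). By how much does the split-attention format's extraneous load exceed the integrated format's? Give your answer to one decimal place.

Intrinsic and germane load are equal across formats, so the difference in total load equals the difference in extraneous load.
Extraneous-load difference = 5.8 − 5.2 = 0.6.

0.6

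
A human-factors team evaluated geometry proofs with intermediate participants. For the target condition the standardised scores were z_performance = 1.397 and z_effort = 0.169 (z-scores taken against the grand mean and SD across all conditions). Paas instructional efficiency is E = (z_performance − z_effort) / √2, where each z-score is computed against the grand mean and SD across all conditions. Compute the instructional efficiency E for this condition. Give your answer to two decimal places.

z_P − z_E = 1.397 − 0.169 = 1.2280.
E = 1.2280 / √2 = 1.2280 / 1.41421 = 0.8683 ≈ 0.87.

0.87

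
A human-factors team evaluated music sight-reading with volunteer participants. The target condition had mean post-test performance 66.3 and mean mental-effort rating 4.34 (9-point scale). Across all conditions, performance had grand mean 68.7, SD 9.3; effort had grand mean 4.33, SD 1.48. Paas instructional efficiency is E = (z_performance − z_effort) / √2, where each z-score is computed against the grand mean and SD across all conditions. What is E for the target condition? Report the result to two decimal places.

z_performance = (66.3 − 68.7) / 9.3 = -2.4000 / 9.3 = -0.2581.
z_effort = (4.34 − 4.33) / 1.48 = 0.0100 / 1.48 = 0.0068.
z_P − z_E = -0.2581 − 0.0068 = -0.2649.
E = -0.2649 / √2 = -0.2649 / 1.41421 = -0.1873 ≈ -0.19.

-0.19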